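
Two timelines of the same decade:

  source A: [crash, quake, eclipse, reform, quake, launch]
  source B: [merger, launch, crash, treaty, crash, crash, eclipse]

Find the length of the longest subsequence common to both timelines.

2

One common subsequence of length 2: crash [1,6], eclipse [3,7], and the DP table's final entry dp[6][7] is also 2, so no common subsequence is longer.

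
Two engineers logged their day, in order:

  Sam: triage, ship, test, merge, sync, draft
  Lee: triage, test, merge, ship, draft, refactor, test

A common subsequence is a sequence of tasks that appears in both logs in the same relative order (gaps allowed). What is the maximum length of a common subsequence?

Pick triage (Sam #1, Lee #1), then test (Sam #3, Lee #2), then merge (Sam #4, Lee #3), then draft (Sam #6, Lee #5); all 4 tasks appear in both, in order. The LCS DP gives dp[6][7] = 4, so this is optimal.

4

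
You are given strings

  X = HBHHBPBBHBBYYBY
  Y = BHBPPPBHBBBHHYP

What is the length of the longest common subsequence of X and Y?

Taking B at X[2]=Y[1], then H at X[4]=Y[2], then B at X[5]=Y[3], then P at X[6]=Y[6], then B at X[8]=Y[7], then H at X[9]=Y[8], then B at X[10]=Y[9], then B at X[11]=Y[10], then B at X[14]=Y[11], then Y at X[15]=Y[14] gives a common subsequence of length 10. Since dp[15][15] = 10, nothing longer is possible.

10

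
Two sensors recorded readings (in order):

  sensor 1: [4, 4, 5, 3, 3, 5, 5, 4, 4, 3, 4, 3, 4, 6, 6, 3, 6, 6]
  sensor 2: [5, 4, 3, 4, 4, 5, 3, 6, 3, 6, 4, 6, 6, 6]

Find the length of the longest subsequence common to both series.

Match 4 (sensor 1 #2, sensor 2 #2), then 3 (sensor 1 #5, sensor 2 #3), then 4 (sensor 1 #8, sensor 2 #4), then 4 (sensor 1 #9, sensor 2 #5), then 3 (sensor 1 #10, sensor 2 #7), then 3 (sensor 1 #12, sensor 2 #9), then 4 (sensor 1 #13, sensor 2 #11), then 6 (sensor 1 #15, sensor 2 #12), then 6 (sensor 1 #17, sensor 2 #13), then 6 (sensor 1 #18, sensor 2 #14) — 10 values in the same relative order in both. Since dp[18][14] = 10, nothing longer is possible.

10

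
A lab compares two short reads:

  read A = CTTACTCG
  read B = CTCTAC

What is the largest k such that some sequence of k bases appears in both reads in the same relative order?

5

Taking C (read A #1, read B #1), then T (read A #2, read B #2), then T (read A #3, read B #4), then A (read A #4, read B #5), then C (read A #7, read B #6) gives a common subsequence of length 5. dp[8][6] = 5 confirms this is the maximum.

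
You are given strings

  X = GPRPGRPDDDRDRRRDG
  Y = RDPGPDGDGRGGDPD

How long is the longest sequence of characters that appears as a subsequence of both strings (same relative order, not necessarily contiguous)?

9

Taking R [3,1]; then P [4,3]; then G [5,4]; then P [7,5]; then D [8,6]; then D [9,8]; then R [11,10]; then D [12,13]; then D [16,15] gives a common subsequence of length 9. The LCS DP gives dp[17][15] = 9, so this is optimal.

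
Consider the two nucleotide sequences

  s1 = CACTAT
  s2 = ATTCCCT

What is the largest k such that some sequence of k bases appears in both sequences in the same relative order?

Let dp[i][j] be the LCS length of the first i bases of s1 and the first j bases of s2. dp[i][j] = dp[i-1][j-1]+1 when the i-th and j-th bases match, else max(dp[i-1][j], dp[i][j-1]).
    ·  A  T  T  C  C  C  T
 ·  0  0  0  0  0  0  0  0
 C  0  0  0  0  1  1  1  1
 A  0  1  1  1  1  1  1  1
 C  0  1  1  1  2  2  2  2
 T  0  1  2  2  2  2  2  3
 A  0  1  2  2  2  2  2  3
 T  0  1  2  3  3  3  3  3
dp[6][7] = 3. One LCS (by backtracking along matches): CCT.

3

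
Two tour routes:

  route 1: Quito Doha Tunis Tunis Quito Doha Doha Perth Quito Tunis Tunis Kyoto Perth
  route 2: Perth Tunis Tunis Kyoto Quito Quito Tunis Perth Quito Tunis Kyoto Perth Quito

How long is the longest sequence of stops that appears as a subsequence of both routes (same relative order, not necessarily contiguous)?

8

One common subsequence of length 8: Tunis at route 1[3]=route 2[2], then Tunis at route 1[4]=route 2[3], then Quito at route 1[5]=route 2[6], then Perth at route 1[8]=route 2[8], then Quito at route 1[9]=route 2[9], then Tunis at route 1[11]=route 2[10], then Kyoto at route 1[12]=route 2[11], then Perth at route 1[13]=route 2[12]. dp[13][13] = 8 confirms this is the maximum.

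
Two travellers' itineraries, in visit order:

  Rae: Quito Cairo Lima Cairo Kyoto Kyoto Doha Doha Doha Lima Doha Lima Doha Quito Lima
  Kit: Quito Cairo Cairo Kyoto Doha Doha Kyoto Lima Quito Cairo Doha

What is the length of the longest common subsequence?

8

Match Quito at Rae[1]=Kit[1], then Cairo at Rae[2]=Kit[2], then Cairo at Rae[4]=Kit[3], then Kyoto at Rae[6]=Kit[4], then Doha at Rae[7]=Kit[5], then Doha at Rae[8]=Kit[6], then Lima at Rae[10]=Kit[8], then Doha at Rae[13]=Kit[11] — 8 stops in the same relative order in both. Since dp[15][11] = 8, nothing longer is possible.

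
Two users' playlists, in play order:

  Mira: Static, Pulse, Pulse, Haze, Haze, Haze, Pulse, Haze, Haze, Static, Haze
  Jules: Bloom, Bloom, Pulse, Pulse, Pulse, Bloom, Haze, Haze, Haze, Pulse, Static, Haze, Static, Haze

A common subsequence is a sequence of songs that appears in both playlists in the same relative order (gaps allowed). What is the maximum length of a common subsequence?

9

One common subsequence of length 9: Pulse (Mira #2, Jules #4), Pulse (Mira #3, Jules #5), Haze (Mira #4, Jules #7), Haze (Mira #5, Jules #8), Haze (Mira #6, Jules #9), Pulse (Mira #7, Jules #10), Haze (Mira #9, Jules #12), Static (Mira #10, Jules #13), Haze (Mira #11, Jules #14). dp[11][14] = 9 confirms this is the maximum.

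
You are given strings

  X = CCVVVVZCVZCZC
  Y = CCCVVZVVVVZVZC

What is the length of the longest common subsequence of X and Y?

10

Pick C at X[1]=Y[2], C at X[2]=Y[3], V at X[3]=Y[7], V at X[4]=Y[8], V at X[5]=Y[9], V at X[6]=Y[10], Z at X[7]=Y[11], V at X[9]=Y[12], Z at X[12]=Y[13], C at X[13]=Y[14]; all 10 characters appear in both, in order. The LCS DP gives dp[13][14] = 10, so this is optimal.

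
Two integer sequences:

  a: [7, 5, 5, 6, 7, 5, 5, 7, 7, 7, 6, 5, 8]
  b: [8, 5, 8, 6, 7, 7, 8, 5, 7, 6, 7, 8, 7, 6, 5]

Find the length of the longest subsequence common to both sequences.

Taking 5 (a #2, b #2), then 6 (a #4, b #4), then 7 (a #5, b #6), then 5 (a #7, b #8), then 7 (a #8, b #9), then 7 (a #9, b #11), then 7 (a #10, b #13), then 6 (a #11, b #14), then 5 (a #12, b #15) gives a common subsequence of length 9. dp[13][15] = 9 confirms this is the maximum.

9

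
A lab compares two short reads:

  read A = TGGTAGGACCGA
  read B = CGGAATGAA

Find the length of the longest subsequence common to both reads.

6

Match G at read A[2]=read B[2], then G at read A[3]=read B[3], then T at read A[4]=read B[6], then G at read A[7]=read B[7], then A at read A[8]=read B[8], then A at read A[12]=read B[9] — 6 bases in the same relative order in both. dp[12][9] = 6 confirms this is the maximum.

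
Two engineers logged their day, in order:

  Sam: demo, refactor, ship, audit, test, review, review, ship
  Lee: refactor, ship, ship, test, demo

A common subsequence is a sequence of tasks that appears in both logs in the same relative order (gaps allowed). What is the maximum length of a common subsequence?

Match refactor at Sam[2]=Lee[1] → ship at Sam[3]=Lee[3] → test at Sam[5]=Lee[4] — 3 tasks in the same relative order in both. dp[8][5] = 3 confirms this is the maximum.

3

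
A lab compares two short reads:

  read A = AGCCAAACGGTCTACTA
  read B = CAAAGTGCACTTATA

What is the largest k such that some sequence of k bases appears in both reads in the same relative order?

One common subsequence of length 11: C [4,1], A [5,2], A [6,3], A [7,4], G [9,5], G [10,7], T [11,11], T [13,12], A [14,13], T [16,14], A [17,15]. Since dp[17][15] = 11, nothing longer is possible.

11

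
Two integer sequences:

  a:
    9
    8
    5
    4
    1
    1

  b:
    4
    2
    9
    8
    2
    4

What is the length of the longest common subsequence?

Let dp[i][j] be the LCS length of the first i values of a and the first j values of b. dp[i][j] = dp[i-1][j-1]+1 when the i-th and j-th values match, else max(dp[i-1][j], dp[i][j-1]).
    ·  4  2  9  8  2  4
 ·  0  0  0  0  0  0  0
 9  0  0  0  1  1  1  1
 8  0  0  0  1  2  2  2
 5  0  0  0  1  2  2  2
 4  0  1  1  1  2  2  3
 1  0  1  1  1  2  2  3
 1  0  1  1  1  2  2  3
dp[6][6] = 3. One LCS (by backtracking along matches): 9, 8, 4.

3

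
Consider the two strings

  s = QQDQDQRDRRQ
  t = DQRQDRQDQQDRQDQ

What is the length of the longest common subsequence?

9

One common subsequence of length 9: Q [1,2], Q [2,4], D [3,5], Q [4,7], D [5,8], Q [6,10], R [7,12], D [8,14], Q [11,15]. dp[11][15] = 9 confirms this is the maximum.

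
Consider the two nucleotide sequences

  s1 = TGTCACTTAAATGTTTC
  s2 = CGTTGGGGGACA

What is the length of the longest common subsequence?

Match T at s1[1]=s2[4] → G at s1[2]=s2[9] → A at s1[5]=s2[10] → C at s1[6]=s2[11] → A at s1[11]=s2[12] — 5 bases in the same relative order in both, and the DP table's final entry dp[17][12] is also 5, so no common subsequence is longer.

5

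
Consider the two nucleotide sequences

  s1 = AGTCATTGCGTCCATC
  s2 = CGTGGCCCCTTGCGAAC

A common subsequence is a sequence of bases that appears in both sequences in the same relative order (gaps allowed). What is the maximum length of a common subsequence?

10

One common subsequence of length 10: G at s1[2]=s2[2], T at s1[3]=s2[3], C at s1[4]=s2[9], T at s1[6]=s2[10], T at s1[7]=s2[11], G at s1[8]=s2[12], C at s1[9]=s2[13], G at s1[10]=s2[14], A at s1[14]=s2[16], C at s1[16]=s2[17]. dp[16][17] = 10 confirms this is the maximum.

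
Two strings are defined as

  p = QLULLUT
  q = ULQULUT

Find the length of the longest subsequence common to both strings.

Let dp[i][j] be the LCS length of the first i characters of p and the first j characters of q. dp[i][j] = dp[i-1][j-1]+1 when the i-th and j-th characters match, else max(dp[i-1][j], dp[i][j-1]).
    ·  U  L  Q  U  L  U  T
 ·  0  0  0  0  0  0  0  0
 Q  0  0  0  1  1  1  1  1
 L  0  0  1  1  1  2  2  2
 U  0  1  1  1  2  2  3  3
 L  0  1  2  2  2  3  3  3
 L  0  1  2  2  2  3  3  3
 U  0  1  2  2  3  3  4  4
 T  0  1  2  2  3  3  4  5
dp[7][7] = 5. One LCS (by backtracking along matches): QULUT.

5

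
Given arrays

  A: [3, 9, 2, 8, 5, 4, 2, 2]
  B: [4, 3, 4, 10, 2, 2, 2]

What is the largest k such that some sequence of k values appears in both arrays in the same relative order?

Let dp[i][j] be the LCS length of the first i values of A and the first j values of B. dp[i][j] = dp[i-1][j-1]+1 when the i-th and j-th values match, else max(dp[i-1][j], dp[i][j-1]).
    ·  4  3  4 10  2  2  2
 ·  0  0  0  0  0  0  0  0
 3  0  0  1  1  1  1  1  1
 9  0  0  1  1  1  1  1  1
 2  0  0  1  1  1  2  2  2
 8  0  0  1  1  1  2  2  2
 5  0  0  1  1  1  2  2  2
 4  0  1  1  2  2  2  2  2
 2  0  1  1  2  2  3  3  3
 2  0  1  1  2  2  3  4  4
dp[8][7] = 4. One LCS (by backtracking along matches): 3, 2, 2, 2.

4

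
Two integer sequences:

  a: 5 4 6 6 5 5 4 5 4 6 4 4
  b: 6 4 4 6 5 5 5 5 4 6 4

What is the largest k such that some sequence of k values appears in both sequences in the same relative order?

8

Taking 4 [2,3], 6 [3,4], 5 [5,6], 5 [6,7], 5 [8,8], 4 [9,9], 6 [10,10], 4 [12,11] gives a common subsequence of length 8. dp[12][11] = 8 confirms this is the maximum.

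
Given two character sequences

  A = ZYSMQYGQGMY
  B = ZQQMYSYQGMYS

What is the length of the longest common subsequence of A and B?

8

Taking Z (A #1, B #1) → Y (A #2, B #5) → S (A #3, B #6) → Y (A #6, B #7) → Q (A #8, B #8) → G (A #9, B #9) → M (A #10, B #10) → Y (A #11, B #11) gives a common subsequence of length 8, and the DP table's final entry dp[11][12] is also 8, so no common subsequence is longer.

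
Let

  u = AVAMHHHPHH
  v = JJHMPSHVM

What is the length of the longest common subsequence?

Let dp[i][j] be the LCS length of the first i characters of u and the first j characters of v. dp[i][j] = dp[i-1][j-1]+1 when the i-th and j-th characters match, else max(dp[i-1][j], dp[i][j-1]).
    ·  J  J  H  M  P  S  H  V  M
 ·  0  0  0  0  0  0  0  0  0  0
 A  0  0  0  0  0  0  0  0  0  0
 V  0  0  0  0  0  0  0  0  1  1
 A  0  0  0  0  0  0  0  0  1  1
 M  0  0  0  0  1  1  1  1  1  2
 H  0  0  0  1  1  1  1  2  2  2
 H  0  0  0  1  1  1  1  2  2  2
 H  0  0  0  1  1  1  1  2  2  2
 P  0  0  0  1  1  2  2  2  2  2
 H  0  0  0  1  1  2  2  3  3  3
 H  0  0  0  1  1  2  2  3  3  3
dp[10][9] = 3. One LCS (by backtracking along matches): MPH.

3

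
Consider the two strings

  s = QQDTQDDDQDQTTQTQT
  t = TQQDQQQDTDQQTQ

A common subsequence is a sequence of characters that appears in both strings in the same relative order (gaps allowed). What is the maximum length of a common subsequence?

Pick Q [1,2], then Q [2,3], then D [3,4], then Q [5,7], then D [6,8], then D [10,10], then Q [11,11], then Q [14,12], then T [15,13], then Q [16,14]; all 10 characters appear in both, in order, and the DP table's final entry dp[17][14] is also 10, so no common subsequence is longer.

10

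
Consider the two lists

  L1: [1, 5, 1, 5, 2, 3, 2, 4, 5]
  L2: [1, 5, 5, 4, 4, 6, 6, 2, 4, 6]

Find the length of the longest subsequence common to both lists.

Match 1 [1,1]; then 5 [2,2]; then 5 [4,3]; then 2 [7,8]; then 4 [8,9] — 5 values in the same relative order in both. The LCS DP gives dp[9][10] = 5, so this is optimal.

5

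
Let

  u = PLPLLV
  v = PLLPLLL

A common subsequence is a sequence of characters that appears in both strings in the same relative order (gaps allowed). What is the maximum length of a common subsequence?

One common subsequence of length 5: P (u #1, v #1), then L (u #2, v #3), then P (u #3, v #4), then L (u #4, v #6), then L (u #5, v #7), and the DP table's final entry dp[6][7] is also 5, so no common subsequence is longer.

5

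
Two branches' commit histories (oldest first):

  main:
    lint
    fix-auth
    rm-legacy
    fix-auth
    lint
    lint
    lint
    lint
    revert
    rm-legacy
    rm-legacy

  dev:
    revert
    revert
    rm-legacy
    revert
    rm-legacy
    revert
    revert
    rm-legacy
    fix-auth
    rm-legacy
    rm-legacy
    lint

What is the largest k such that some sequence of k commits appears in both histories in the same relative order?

4

Taking rm-legacy [3,8], then fix-auth [4,9], then rm-legacy [10,10], then rm-legacy [11,11] gives a common subsequence of length 4. The LCS DP gives dp[11][12] = 4, so this is optimal.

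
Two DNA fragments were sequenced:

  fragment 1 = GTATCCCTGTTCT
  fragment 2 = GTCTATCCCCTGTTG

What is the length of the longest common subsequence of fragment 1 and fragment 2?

11

One common subsequence of length 11: G [1,1], then T [2,4], then A [3,5], then T [4,6], then C [5,8], then C [6,9], then C [7,10], then T [8,11], then G [9,12], then T [10,13], then T [11,14], and the DP table's final entry dp[13][15] is also 11, so no common subsequence is longer.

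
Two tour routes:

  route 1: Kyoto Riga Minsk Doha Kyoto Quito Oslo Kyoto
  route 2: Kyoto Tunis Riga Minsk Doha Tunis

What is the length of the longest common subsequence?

4

Match Kyoto [1,1], then Riga [2,3], then Minsk [3,4], then Doha [4,5] — 4 stops in the same relative order in both, and the DP table's final entry dp[8][6] is also 4, so no common subsequence is longer.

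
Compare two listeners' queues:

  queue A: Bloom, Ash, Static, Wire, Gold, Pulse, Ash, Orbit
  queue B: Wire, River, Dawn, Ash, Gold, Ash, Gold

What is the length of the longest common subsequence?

3

Match Ash (queue A #2, queue B #4) → Gold (queue A #5, queue B #5) → Ash (queue A #7, queue B #6) — 3 songs in the same relative order in both. Since dp[8][7] = 3, nothing longer is possible.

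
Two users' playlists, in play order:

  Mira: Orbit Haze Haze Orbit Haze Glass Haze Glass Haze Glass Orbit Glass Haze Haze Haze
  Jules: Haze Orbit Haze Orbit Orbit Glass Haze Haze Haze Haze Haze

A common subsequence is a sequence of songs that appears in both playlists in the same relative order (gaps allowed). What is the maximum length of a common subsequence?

Pick Orbit [1,2], then Haze [2,3], then Orbit [4,5], then Glass [6,6], then Haze [7,7], then Haze [9,8], then Haze [13,9], then Haze [14,10], then Haze [15,11]; all 9 songs appear in both, in order. Since dp[15][11] = 9, nothing longer is possible.

9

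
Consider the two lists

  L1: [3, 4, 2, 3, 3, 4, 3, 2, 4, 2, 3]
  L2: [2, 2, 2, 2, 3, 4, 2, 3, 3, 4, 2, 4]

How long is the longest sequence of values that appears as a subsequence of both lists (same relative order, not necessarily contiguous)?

One common subsequence of length 8: 3 (L1 #1, L2 #5); then 4 (L1 #2, L2 #6); then 2 (L1 #3, L2 #7); then 3 (L1 #4, L2 #8); then 3 (L1 #5, L2 #9); then 4 (L1 #6, L2 #10); then 2 (L1 #8, L2 #11); then 4 (L1 #9, L2 #12). The LCS DP gives dp[11][12] = 8, so this is optimal.

8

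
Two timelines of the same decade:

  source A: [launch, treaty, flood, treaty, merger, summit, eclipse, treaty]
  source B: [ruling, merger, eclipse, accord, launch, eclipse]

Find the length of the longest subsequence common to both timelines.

Pick launch at source A[1]=source B[5], eclipse at source A[7]=source B[6]; all 2 events appear in both, in order. The LCS DP gives dp[8][6] = 2, so this is optimal.

2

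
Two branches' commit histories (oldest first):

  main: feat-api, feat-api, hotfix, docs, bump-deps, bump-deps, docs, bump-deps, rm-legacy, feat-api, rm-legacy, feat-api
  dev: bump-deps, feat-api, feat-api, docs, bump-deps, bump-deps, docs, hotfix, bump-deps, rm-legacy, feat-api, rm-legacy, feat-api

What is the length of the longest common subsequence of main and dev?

11

Pick feat-api [1,2] → feat-api [2,3] → docs [4,4] → bump-deps [5,5] → bump-deps [6,6] → docs [7,7] → bump-deps [8,9] → rm-legacy [9,10] → feat-api [10,11] → rm-legacy [11,12] → feat-api [12,13]; all 11 commits appear in both, in order. dp[12][13] = 11 confirms this is the maximum.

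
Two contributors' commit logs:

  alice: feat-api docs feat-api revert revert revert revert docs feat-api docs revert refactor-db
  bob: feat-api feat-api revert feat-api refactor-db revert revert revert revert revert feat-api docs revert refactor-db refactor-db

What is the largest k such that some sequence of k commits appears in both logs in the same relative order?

Pick feat-api (alice #1, bob #2) → feat-api (alice #3, bob #4) → revert (alice #4, bob #7) → revert (alice #5, bob #8) → revert (alice #6, bob #9) → revert (alice #7, bob #10) → feat-api (alice #9, bob #11) → docs (alice #10, bob #12) → revert (alice #11, bob #13) → refactor-db (alice #12, bob #15); all 10 commits appear in both, in order. Since dp[12][15] = 10, nothing longer is possible.

10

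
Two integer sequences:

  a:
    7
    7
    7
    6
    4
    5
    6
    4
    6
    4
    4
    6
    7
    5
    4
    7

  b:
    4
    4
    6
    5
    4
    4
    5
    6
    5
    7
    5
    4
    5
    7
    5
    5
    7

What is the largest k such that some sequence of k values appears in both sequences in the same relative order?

One common subsequence of length 10: 4 at a[5]=b[1]; then 4 at a[8]=b[2]; then 6 at a[9]=b[3]; then 4 at a[10]=b[5]; then 4 at a[11]=b[6]; then 6 at a[12]=b[8]; then 7 at a[13]=b[10]; then 5 at a[14]=b[11]; then 4 at a[15]=b[12]; then 7 at a[16]=b[17]. Since dp[16][17] = 10, nothing longer is possible.

10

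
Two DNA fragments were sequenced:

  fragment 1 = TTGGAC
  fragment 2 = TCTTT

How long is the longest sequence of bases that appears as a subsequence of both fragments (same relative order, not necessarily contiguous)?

Let dp[i][j] be the LCS length of the first i bases of fragment 1 and the first j bases of fragment 2. dp[i][j] = dp[i-1][j-1]+1 when the i-th and j-th bases match, else max(dp[i-1][j], dp[i][j-1]).
    ·  T  C  T  T  T
 ·  0  0  0  0  0  0
 T  0  1  1  1  1  1
 T  0  1  1  2  2  2
 G  0  1  1  2  2  2
 G  0  1  1  2  2  2
 A  0  1  1  2  2  2
 C  0  1  2  2  2  2
dp[6][5] = 2. One LCS (by backtracking along matches): TT.

2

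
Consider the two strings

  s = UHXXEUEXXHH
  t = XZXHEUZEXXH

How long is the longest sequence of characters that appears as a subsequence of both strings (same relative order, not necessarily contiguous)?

Match X at s[3]=t[1]; then X at s[4]=t[3]; then E at s[5]=t[5]; then U at s[6]=t[6]; then E at s[7]=t[8]; then X at s[8]=t[9]; then X at s[9]=t[10]; then H at s[11]=t[11] — 8 characters in the same relative order in both, and the DP table's final entry dp[11][11] is also 8, so no common subsequence is longer.

8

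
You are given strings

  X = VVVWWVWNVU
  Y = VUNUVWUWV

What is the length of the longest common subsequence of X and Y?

5

Match V at X[1]=Y[1]; then V at X[3]=Y[5]; then W at X[4]=Y[6]; then W at X[7]=Y[8]; then V at X[9]=Y[9] — 5 characters in the same relative order in both. The LCS DP gives dp[10][9] = 5, so this is optimal.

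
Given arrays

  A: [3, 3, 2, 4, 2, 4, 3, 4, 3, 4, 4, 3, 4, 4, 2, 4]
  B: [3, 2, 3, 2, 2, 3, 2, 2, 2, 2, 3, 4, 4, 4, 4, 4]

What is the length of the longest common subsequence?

11

One common subsequence of length 11: 3 [1,1] → 3 [2,3] → 2 [3,4] → 2 [5,5] → 3 [7,6] → 3 [9,11] → 4 [10,12] → 4 [11,13] → 4 [13,14] → 4 [14,15] → 4 [16,16], and the DP table's final entry dp[16][16] is also 11, so no common subsequence is longer.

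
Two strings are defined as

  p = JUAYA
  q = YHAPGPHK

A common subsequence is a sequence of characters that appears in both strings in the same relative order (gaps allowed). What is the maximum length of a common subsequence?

One common subsequence of length 2: Y (p #4, q #1), A (p #5, q #3), and the DP table's final entry dp[5][8] is also 2, so no common subsequence is longer.

2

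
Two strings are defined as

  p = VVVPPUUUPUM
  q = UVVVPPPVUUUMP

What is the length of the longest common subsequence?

Taking V at p[1]=q[2], then V at p[2]=q[3], then V at p[3]=q[4], then P at p[4]=q[6], then P at p[5]=q[7], then U at p[6]=q[9], then U at p[7]=q[10], then U at p[8]=q[11], then P at p[9]=q[13] gives a common subsequence of length 9. Since dp[11][13] = 9, nothing longer is possible.

9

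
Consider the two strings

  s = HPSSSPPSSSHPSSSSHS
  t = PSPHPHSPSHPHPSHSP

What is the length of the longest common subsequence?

Match P [2,1] → S [5,2] → P [6,3] → P [7,5] → S [8,7] → S [9,9] → H [11,12] → P [12,13] → S [16,14] → H [17,15] → S [18,16] — 11 characters in the same relative order in both, and the DP table's final entry dp[18][17] is also 11, so no common subsequence is longer.

11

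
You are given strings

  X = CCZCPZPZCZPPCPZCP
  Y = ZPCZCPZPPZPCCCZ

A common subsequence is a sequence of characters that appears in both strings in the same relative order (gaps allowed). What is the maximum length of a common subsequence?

One common subsequence of length 10: C at X[2]=Y[3]; then Z at X[3]=Y[4]; then C at X[4]=Y[5]; then P at X[5]=Y[6]; then Z at X[6]=Y[7]; then P at X[7]=Y[9]; then Z at X[8]=Y[10]; then C at X[9]=Y[13]; then C at X[13]=Y[14]; then Z at X[15]=Y[15]. dp[17][15] = 10 confirms this is the maximum.

10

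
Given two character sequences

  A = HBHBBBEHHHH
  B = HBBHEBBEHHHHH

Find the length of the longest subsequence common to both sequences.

10

Pick H [1,1], B [2,3], H [3,4], B [5,6], B [6,7], E [7,8], H [8,10], H [9,11], H [10,12], H [11,13]; all 10 characters appear in both, in order. dp[11][13] = 10 confirms this is the maximum.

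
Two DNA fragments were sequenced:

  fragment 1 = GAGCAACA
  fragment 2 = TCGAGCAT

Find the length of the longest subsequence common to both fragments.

Taking G (fragment 1 #1, fragment 2 #3), then A (fragment 1 #2, fragment 2 #4), then G (fragment 1 #3, fragment 2 #5), then C (fragment 1 #4, fragment 2 #6), then A (fragment 1 #5, fragment 2 #7) gives a common subsequence of length 5. Since dp[8][8] = 5, nothing longer is possible.

5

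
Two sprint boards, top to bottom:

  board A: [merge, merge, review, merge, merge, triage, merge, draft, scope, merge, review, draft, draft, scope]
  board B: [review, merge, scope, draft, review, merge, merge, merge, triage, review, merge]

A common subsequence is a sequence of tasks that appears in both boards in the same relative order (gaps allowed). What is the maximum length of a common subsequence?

One common subsequence of length 6: merge (board A #1, board B #2) → merge (board A #2, board B #6) → merge (board A #4, board B #7) → merge (board A #5, board B #8) → triage (board A #6, board B #9) → merge (board A #10, board B #11), and the DP table's final entry dp[14][11] is also 6, so no common subsequence is longer.

6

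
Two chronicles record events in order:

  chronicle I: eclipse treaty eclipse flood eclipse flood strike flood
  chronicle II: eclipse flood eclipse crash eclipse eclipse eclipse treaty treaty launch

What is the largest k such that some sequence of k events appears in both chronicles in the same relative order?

3

Taking eclipse at chronicle I[1]=chronicle II[5], eclipse at chronicle I[3]=chronicle II[6], eclipse at chronicle I[5]=chronicle II[7] gives a common subsequence of length 3. The LCS DP gives dp[8][10] = 3, so this is optimal.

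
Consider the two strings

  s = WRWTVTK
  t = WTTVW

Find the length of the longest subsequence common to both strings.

3

Taking W [1,1], T [4,3], V [5,4] gives a common subsequence of length 3. The LCS DP gives dp[7][5] = 3, so this is optimal.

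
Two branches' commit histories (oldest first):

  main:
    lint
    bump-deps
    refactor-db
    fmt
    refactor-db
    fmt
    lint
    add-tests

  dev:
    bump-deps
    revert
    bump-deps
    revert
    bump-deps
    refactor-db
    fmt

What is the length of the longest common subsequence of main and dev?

3

Match bump-deps (main #2, dev #5), refactor-db (main #5, dev #6), fmt (main #6, dev #7) — 3 commits in the same relative order in both. The LCS DP gives dp[8][7] = 3, so this is optimal.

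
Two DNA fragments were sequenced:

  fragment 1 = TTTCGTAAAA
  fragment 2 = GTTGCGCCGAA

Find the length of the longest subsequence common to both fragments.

Match T [1,2], then T [2,3], then C [4,8], then G [5,9], then A [9,10], then A [10,11] — 6 bases in the same relative order in both. The LCS DP gives dp[10][11] = 6, so this is optimal.

6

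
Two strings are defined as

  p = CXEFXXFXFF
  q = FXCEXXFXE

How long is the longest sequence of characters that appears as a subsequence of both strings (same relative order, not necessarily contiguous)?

One common subsequence of length 6: C at p[1]=q[3], E at p[3]=q[4], X at p[5]=q[5], X at p[6]=q[6], F at p[7]=q[7], X at p[8]=q[8]. The LCS DP gives dp[10][9] = 6, so this is optimal.

6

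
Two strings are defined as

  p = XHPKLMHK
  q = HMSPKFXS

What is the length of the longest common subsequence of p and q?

3

Match H (p #2, q #1) → P (p #3, q #4) → K (p #4, q #5) — 3 characters in the same relative order in both, and the DP table's final entry dp[8][8] is also 3, so no common subsequence is longer.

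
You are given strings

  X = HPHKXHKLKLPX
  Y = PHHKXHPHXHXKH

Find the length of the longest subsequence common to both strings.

7

One common subsequence of length 7: H at X[1]=Y[2], H at X[3]=Y[3], K at X[4]=Y[4], X at X[5]=Y[5], H at X[6]=Y[6], P at X[11]=Y[7], X at X[12]=Y[11]. dp[12][13] = 7 confirms this is the maximum.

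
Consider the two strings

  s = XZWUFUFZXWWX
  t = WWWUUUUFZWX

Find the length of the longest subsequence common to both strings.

7

One common subsequence of length 7: W (s #3, t #3), then U (s #4, t #6), then U (s #6, t #7), then F (s #7, t #8), then Z (s #8, t #9), then W (s #11, t #10), then X (s #12, t #11). Since dp[12][11] = 7, nothing longer is possible.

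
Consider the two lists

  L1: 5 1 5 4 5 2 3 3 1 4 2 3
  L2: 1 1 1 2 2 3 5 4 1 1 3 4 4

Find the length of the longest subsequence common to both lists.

5

One common subsequence of length 5: 1 (L1 #2, L2 #3); then 5 (L1 #3, L2 #7); then 4 (L1 #4, L2 #8); then 3 (L1 #7, L2 #11); then 4 (L1 #10, L2 #13). dp[12][13] = 5 confirms this is the maximum.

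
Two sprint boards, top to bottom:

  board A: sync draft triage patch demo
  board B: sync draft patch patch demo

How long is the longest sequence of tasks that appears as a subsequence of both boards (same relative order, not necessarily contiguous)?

Taking sync (board A #1, board B #1), draft (board A #2, board B #2), patch (board A #4, board B #4), demo (board A #5, board B #5) gives a common subsequence of length 4, and the DP table's final entry dp[5][5] is also 4, so no common subsequence is longer.

4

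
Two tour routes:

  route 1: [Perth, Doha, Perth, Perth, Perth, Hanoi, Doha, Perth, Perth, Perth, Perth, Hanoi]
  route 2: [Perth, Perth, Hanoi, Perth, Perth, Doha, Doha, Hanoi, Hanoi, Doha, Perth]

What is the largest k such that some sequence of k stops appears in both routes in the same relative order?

Pick Perth at route 1[1]=route 2[1]; then Perth at route 1[3]=route 2[2]; then Perth at route 1[4]=route 2[4]; then Perth at route 1[5]=route 2[5]; then Hanoi at route 1[6]=route 2[9]; then Doha at route 1[7]=route 2[10]; then Perth at route 1[11]=route 2[11]; all 7 stops appear in both, in order. The LCS DP gives dp[12][11] = 7, so this is optimal.

7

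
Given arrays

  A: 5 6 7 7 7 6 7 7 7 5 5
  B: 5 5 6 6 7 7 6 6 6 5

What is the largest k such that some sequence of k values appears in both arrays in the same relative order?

One common subsequence of length 6: 5 [1,2], then 6 [2,4], then 7 [3,5], then 7 [4,6], then 6 [6,9], then 5 [11,10]. dp[11][10] = 6 confirms this is the maximum.

6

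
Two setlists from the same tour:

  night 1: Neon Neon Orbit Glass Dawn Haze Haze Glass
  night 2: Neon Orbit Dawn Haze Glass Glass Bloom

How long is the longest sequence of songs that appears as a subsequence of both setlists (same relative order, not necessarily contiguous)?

5

Taking Neon [2,1] → Orbit [3,2] → Dawn [5,3] → Haze [6,4] → Glass [8,6] gives a common subsequence of length 5, and the DP table's final entry dp[8][7] is also 5, so no common subsequence is longer.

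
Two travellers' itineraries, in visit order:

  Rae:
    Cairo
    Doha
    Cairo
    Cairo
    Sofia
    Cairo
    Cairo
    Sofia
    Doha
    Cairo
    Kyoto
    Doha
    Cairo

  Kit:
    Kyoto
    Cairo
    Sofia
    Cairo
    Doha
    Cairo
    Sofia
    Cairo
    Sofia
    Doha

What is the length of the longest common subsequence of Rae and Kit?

7

One common subsequence of length 7: Cairo (Rae #1, Kit #4) → Doha (Rae #2, Kit #5) → Cairo (Rae #4, Kit #6) → Sofia (Rae #5, Kit #7) → Cairo (Rae #7, Kit #8) → Sofia (Rae #8, Kit #9) → Doha (Rae #12, Kit #10), and the DP table's final entry dp[13][10] is also 7, so no common subsequence is longer.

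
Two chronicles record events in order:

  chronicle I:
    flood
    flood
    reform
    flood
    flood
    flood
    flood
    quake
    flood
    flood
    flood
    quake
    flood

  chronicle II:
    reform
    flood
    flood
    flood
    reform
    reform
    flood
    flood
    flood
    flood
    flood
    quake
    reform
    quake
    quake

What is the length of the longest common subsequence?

9

Match flood at chronicle I[1]=chronicle II[3]; then flood at chronicle I[2]=chronicle II[4]; then reform at chronicle I[3]=chronicle II[6]; then flood at chronicle I[4]=chronicle II[8]; then flood at chronicle I[5]=chronicle II[9]; then flood at chronicle I[6]=chronicle II[10]; then flood at chronicle I[7]=chronicle II[11]; then quake at chronicle I[8]=chronicle II[14]; then quake at chronicle I[12]=chronicle II[15] — 9 events in the same relative order in both, and the DP table's final entry dp[13][15] is also 9, so no common subsequence is longer.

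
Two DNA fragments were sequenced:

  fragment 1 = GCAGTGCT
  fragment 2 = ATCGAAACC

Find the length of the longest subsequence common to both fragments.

4

One common subsequence of length 4: A (fragment 1 #3, fragment 2 #1), T (fragment 1 #5, fragment 2 #2), G (fragment 1 #6, fragment 2 #4), C (fragment 1 #7, fragment 2 #9), and the DP table's final entry dp[8][9] is also 4, so no common subsequence is longer.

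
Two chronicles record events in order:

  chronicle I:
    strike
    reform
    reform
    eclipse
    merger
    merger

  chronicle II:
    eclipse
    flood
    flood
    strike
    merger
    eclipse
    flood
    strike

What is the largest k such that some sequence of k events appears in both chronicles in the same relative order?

2

Pick strike [1,4]; then eclipse [4,6]; all 2 events appear in both, in order. Since dp[6][8] = 2, nothing longer is possible.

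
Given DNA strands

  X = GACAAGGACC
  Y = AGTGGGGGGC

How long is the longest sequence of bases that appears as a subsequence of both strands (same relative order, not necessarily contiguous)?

Match G (X #1, Y #7), then G (X #6, Y #8), then G (X #7, Y #9), then C (X #10, Y #10) — 4 bases in the same relative order in both. Since dp[10][10] = 4, nothing longer is possible.

4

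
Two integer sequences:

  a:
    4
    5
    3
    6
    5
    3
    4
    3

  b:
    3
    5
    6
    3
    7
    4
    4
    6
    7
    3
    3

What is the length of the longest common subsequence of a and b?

Pick 5 (a #2, b #2), then 3 (a #3, b #4), then 6 (a #4, b #8), then 3 (a #6, b #10), then 3 (a #8, b #11); all 5 values appear in both, in order. Since dp[8][11] = 5, nothing longer is possible.

5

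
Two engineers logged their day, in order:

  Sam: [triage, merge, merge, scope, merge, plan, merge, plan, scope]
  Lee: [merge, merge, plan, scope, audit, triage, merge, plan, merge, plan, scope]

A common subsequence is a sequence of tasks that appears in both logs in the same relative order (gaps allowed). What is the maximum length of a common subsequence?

Taking merge [2,1], then merge [3,2], then scope [4,4], then merge [5,7], then plan [6,8], then merge [7,9], then plan [8,10], then scope [9,11] gives a common subsequence of length 8. The LCS DP gives dp[9][11] = 8, so this is optimal.

8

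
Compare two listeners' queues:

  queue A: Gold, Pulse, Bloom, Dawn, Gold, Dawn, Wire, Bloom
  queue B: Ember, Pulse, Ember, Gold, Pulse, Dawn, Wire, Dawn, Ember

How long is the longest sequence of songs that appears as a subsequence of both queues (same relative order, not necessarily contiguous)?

4

Match Gold (queue A #1, queue B #4), then Pulse (queue A #2, queue B #5), then Dawn (queue A #4, queue B #6), then Dawn (queue A #6, queue B #8) — 4 songs in the same relative order in both. dp[8][9] = 4 confirms this is the maximum.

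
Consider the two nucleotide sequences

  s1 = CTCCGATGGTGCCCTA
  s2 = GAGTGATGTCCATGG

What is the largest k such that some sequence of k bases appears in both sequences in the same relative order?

Match T (s1 #2, s2 #4), then G (s1 #5, s2 #5), then A (s1 #6, s2 #6), then T (s1 #7, s2 #7), then G (s1 #9, s2 #8), then T (s1 #10, s2 #9), then C (s1 #12, s2 #10), then C (s1 #13, s2 #11), then T (s1 #15, s2 #13) — 9 bases in the same relative order in both. Since dp[16][15] = 9, nothing longer is possible.

9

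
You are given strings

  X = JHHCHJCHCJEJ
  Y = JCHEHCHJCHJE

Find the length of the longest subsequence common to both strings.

Let dp[i][j] be the LCS length of the first i characters of X and the first j characters of Y. dp[i][j] = dp[i-1][j-1]+1 when the i-th and j-th characters match, else max(dp[i-1][j], dp[i][j-1]).
    ·  J  C  H  E  H  C  H  J  C  H  J  E
 ·  0  0  0  0  0  0  0  0  0  0  0  0  0
 J  0  1  1  1  1  1  1  1  1  1  1  1  1
 H  0  1  1  2  2  2  2  2  2  2  2  2  2
 H  0  1  1  2  2  3  3  3  3  3  3  3  3
 C  0  1  2  2  2  3  4  4  4  4  4  4  4
 H  0  1  2  3  3  3  4  5  5  5  5  5  5
 J  0  1  2  3  3  3  4  5  6  6  6  6  6
 C  0  1  2  3  3  3  4  5  6  7  7  7  7
 H  0  1  2  3  3  4  4  5  6  7  8  8  8
 C  0  1  2  3  3  4  5  5  6  7  8  8  8
 J  0  1  2  3  3  4  5  5  6  7  8  9  9
 E  0  1  2  3  4  4  5  5  6  7  8  9 10
 J  0  1  2  3  4  4  5  5  6  7  8  9 10
dp[12][12] = 10. One LCS (by backtracking along matches): JHHCHJCHJE.

10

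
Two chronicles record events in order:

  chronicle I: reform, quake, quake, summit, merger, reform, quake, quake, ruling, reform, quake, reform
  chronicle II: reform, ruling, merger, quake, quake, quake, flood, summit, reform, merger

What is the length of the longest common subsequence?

Match reform [1,1]; then merger [5,3]; then quake [7,4]; then quake [8,5]; then quake [11,6]; then reform [12,9] — 6 events in the same relative order in both. The LCS DP gives dp[12][10] = 6, so this is optimal.

6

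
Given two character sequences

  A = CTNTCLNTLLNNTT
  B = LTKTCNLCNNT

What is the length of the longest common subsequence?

Match T at A[2]=B[2], T at A[4]=B[4], C at A[5]=B[5], N at A[7]=B[6], L at A[9]=B[7], N at A[11]=B[9], N at A[12]=B[10], T at A[14]=B[11] — 8 characters in the same relative order in both. dp[14][11] = 8 confirms this is the maximum.

8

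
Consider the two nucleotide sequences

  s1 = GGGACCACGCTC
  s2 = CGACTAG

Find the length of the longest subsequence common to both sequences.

5

Let dp[i][j] be the LCS length of the first i bases of s1 and the first j bases of s2. dp[i][j] = dp[i-1][j-1]+1 when the i-th and j-th bases match, else max(dp[i-1][j], dp[i][j-1]).
    ·  C  G  A  C  T  A  G
 ·  0  0  0  0  0  0  0  0
 G  0  0  1  1  1  1  1  1
 G  0  0  1  1  1  1  1  2
 G  0  0  1  1  1  1  1  2
 A  0  0  1  2  2  2  2  2
 C  0  1  1  2  3  3  3  3
 C  0  1  1  2  3  3  3  3
 A  0  1  1  2  3  3  4  4
 C  0  1  1  2  3  3  4  4
 G  0  1  2  2  3  3  4  5
 C  0  1  2  2  3  3  4  5
 T  0  1  2  2  3  4  4  5
 C  0  1  2  2  3  4  4  5
dp[12][7] = 5. One LCS (by backtracking along matches): GACAG.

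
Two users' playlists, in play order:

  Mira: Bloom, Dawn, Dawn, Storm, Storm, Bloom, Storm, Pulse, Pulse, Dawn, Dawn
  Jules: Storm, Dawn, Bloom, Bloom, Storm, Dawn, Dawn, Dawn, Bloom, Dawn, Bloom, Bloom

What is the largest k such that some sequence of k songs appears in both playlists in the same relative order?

Match Bloom (Mira #1, Jules #4); then Dawn (Mira #2, Jules #7); then Dawn (Mira #3, Jules #8); then Bloom (Mira #6, Jules #9); then Dawn (Mira #10, Jules #10) — 5 songs in the same relative order in both, and the DP table's final entry dp[11][12] is also 5, so no common subsequence is longer.

5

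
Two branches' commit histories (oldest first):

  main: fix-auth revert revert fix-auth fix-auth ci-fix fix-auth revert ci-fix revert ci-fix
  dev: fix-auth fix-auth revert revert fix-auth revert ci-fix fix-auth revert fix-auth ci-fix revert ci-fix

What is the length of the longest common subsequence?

10

Pick fix-auth at main[1]=dev[2], then revert at main[2]=dev[3], then revert at main[3]=dev[4], then fix-auth at main[4]=dev[5], then ci-fix at main[6]=dev[7], then fix-auth at main[7]=dev[8], then revert at main[8]=dev[9], then ci-fix at main[9]=dev[11], then revert at main[10]=dev[12], then ci-fix at main[11]=dev[13]; all 10 commits appear in both, in order, and the DP table's final entry dp[11][13] is also 10, so no common subsequence is longer.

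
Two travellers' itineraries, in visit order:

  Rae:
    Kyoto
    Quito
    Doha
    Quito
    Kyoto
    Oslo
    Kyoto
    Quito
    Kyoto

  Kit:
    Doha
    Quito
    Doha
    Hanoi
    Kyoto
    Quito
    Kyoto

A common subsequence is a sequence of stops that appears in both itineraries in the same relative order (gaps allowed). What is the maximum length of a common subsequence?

Pick Quito [2,2]; then Doha [3,3]; then Kyoto [7,5]; then Quito [8,6]; then Kyoto [9,7]; all 5 stops appear in both, in order. Since dp[9][7] = 5, nothing longer is possible.

5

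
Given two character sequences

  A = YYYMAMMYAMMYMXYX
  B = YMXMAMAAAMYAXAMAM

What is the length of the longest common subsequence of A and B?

One common subsequence of length 9: Y [1,1]; then M [4,4]; then A [5,5]; then M [6,6]; then M [7,10]; then Y [8,11]; then A [9,14]; then M [10,15]; then M [13,17]. Since dp[16][17] = 9, nothing longer is possible.

9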